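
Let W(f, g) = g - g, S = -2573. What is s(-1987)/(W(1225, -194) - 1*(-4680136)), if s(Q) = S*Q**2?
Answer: -10158638837/4680136 ≈ -2170.6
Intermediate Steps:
W(f, g) = 0
s(Q) = -2573*Q**2
s(-1987)/(W(1225, -194) - 1*(-4680136)) = (-2573*(-1987)**2)/(0 - 1*(-4680136)) = (-2573*3948169)/(0 + 4680136) = -10158638837/4680136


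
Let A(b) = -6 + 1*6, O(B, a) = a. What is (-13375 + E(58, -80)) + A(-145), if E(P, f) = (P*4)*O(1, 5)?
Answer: -12215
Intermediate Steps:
E(P, f) = 20*P (E(P, f) = (P*4)*5 = (4*P)*5 = 20*P)
A(b) = 0 (A(b) = -6 + 6 = 0)
(-13375 + E(58, -80)) + A(-145) = (-13375 + 20*58) + 0 = (-13375 + 1160) + 0 = -12215 + 0 = -12215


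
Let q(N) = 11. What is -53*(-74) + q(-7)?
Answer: 3933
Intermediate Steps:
-53*(-74) + q(-7) = -53*(-74) + 11 = 3922 + 11 = 3933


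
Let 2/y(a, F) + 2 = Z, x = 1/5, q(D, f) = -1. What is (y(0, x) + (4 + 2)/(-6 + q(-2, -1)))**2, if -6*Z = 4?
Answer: 2025/784 ≈ 2.5829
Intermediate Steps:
Z = -2/3 (Z = -1/6*4 = -2/3 ≈ -0.66667)
x = 1/5 ≈ 0.20000
y(a, F) = -3/4 (y(a, F) = 2/(-2 - 2/3) = 2/(-8/3) = 2*(-3/8) = -3/4)
(y(0, x) + (4 + 2)/(-6 + q(-2, -1)))**2 = (-3/4 + (4 + 2)/(-6 - 1))**2 = (-3/4 + 6/(-7))**2 = (-3/4 + 6*(-1/7))**2 = (-3/4 - 6/7)**2 = (-45/28)**2 = 2025/784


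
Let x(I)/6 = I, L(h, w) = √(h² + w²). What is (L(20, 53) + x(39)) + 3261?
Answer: 3495 + √3209 ≈ 3551.6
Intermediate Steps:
x(I) = 6*I
(L(20, 53) + x(39)) + 3261 = (√(20² + 53²) + 6*39) + 3261 = (√(400 + 2809) + 234) + 3261 = (√3209 + 234) + 3261 = (234 + √3209) + 3261 = 3495 + √3209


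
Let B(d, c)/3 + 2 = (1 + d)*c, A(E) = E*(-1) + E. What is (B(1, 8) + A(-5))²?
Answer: 1764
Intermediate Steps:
A(E) = 0 (A(E) = -E + E = 0)
B(d, c) = -6 + 3*c*(1 + d) (B(d, c) = -6 + 3*((1 + d)*c) = -6 + 3*(c*(1 + d)) = -6 + 3*c*(1 + d))
(B(1, 8) + A(-5))² = ((-6 + 3*8 + 3*8*1) + 0)² = ((-6 + 24 + 24) + 0)² = (42 + 0)² = 42² = 1764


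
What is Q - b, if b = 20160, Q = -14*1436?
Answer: -40264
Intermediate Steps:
Q = -20104
Q - b = -20104 - 1*20160 = -20104 - 20160 = -40264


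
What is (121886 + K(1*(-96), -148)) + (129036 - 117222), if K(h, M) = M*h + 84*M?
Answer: 135476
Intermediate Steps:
K(h, M) = 84*M + M*h
(121886 + K(1*(-96), -148)) + (129036 - 117222) = (121886 - 148*(84 + 1*(-96))) + (129036 - 117222) = (121886 - 148*(84 - 96)) + 11814 = (121886 - 148*(-12)) + 11814 = (121886 + 1776) + 11814 = 123662 + 11814 = 135476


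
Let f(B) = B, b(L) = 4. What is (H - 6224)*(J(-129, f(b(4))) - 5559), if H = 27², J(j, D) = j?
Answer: 31255560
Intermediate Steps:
H = 729
(H - 6224)*(J(-129, f(b(4))) - 5559) = (729 - 6224)*(-129 - 5559) = -5495*(-5688) = 31255560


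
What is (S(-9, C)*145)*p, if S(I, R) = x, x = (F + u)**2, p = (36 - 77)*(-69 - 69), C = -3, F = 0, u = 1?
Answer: 820410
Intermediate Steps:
p = 5658 (p = -41*(-138) = 5658)
x = 1 (x = (0 + 1)**2 = 1**2 = 1)
S(I, R) = 1
(S(-9, C)*145)*p = (1*145)*5658 = 145*5658 = 820410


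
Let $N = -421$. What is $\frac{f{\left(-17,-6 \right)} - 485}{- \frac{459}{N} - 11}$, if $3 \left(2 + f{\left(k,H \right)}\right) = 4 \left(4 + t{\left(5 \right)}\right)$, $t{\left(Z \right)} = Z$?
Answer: $\frac{199975}{4172} \approx 47.933$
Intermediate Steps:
$f{\left(k,H \right)} = 10$ ($f{\left(k,H \right)} = -2 + \frac{4 \left(4 + 5\right)}{3} = -2 + \frac{4 \cdot 9}{3} = -2 + \frac{1}{3} \cdot 36 = -2 + 12 = 10$)
$\frac{f{\left(-17,-6 \right)} - 485}{- \frac{459}{N} - 11} = \frac{10 - 485}{- \frac{459}{-421} - 11} = - \frac{475}{\left(-459\right) \left(- \frac{1}{421}\right) - 11} = - \frac{475}{\frac{459}{421} - 11} = - \frac{475}{- \frac{4172}{421}} = \left(-475\right) \left(- \frac{421}{4172}\right) = \frac{199975}{4172}$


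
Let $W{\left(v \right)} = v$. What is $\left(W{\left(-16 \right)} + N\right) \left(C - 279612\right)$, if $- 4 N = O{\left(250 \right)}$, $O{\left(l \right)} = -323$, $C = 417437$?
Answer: $\frac{35696675}{4} \approx 8.9242 \cdot 10^{6}$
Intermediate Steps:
$N = \frac{323}{4}$ ($N = \left(- \frac{1}{4}\right) \left(-323\right) = \frac{323}{4} \approx 80.75$)
$\left(W{\left(-16 \right)} + N\right) \left(C - 279612\right) = \left(-16 + \frac{323}{4}\right) \left(417437 - 279612\right) = \frac{259}{4} \cdot 137825 = \frac{35696675}{4}$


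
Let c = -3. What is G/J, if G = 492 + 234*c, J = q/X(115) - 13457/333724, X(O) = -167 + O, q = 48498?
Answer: 130152360/578058797 ≈ 0.22515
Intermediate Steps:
J = -4046411579/4338412 (J = 48498/(-167 + 115) - 13457/333724 = 48498/(-52) - 13457*1/333724 = 48498*(-1/52) - 13457/333724 = -24249/26 - 13457/333724 = -4046411579/4338412 ≈ -932.69)
G = -210 (G = 492 + 234*(-3) = 492 - 702 = -210)
G/J = -210/(-4046411579/4338412) = -210*(-4338412/4046411579) = 130152360/578058797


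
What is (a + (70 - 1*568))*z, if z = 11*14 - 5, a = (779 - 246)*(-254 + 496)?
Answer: 19144712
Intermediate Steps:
a = 128986 (a = 533*242 = 128986)
z = 149 (z = 154 - 5 = 149)
(a + (70 - 1*568))*z = (128986 + (70 - 1*568))*149 = (128986 + (70 - 568))*149 = (128986 - 498)*149 = 128488*149 = 19144712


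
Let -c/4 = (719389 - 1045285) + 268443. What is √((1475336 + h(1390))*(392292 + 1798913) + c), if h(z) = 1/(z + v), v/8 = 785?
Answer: √7607197650158089646/1534 ≈ 1.7980e+6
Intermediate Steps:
v = 6280 (v = 8*785 = 6280)
h(z) = 1/(6280 + z) (h(z) = 1/(z + 6280) = 1/(6280 + z))
c = 229812 (c = -4*((719389 - 1045285) + 268443) = -4*(-325896 + 268443) = -4*(-57453) = 229812)
√((1475336 + h(1390))*(392292 + 1798913) + c) = √((1475336 + 1/(6280 + 1390))*(392292 + 1798913) + 229812) = √((1475336 + 1/7670)*2191205 + 229812) = √((11315827121/7670)*2191205 + 229812) = √(4959059393334161/1534 + 229812) = √(4959059745865769/1534) = √7607197650158089646/1534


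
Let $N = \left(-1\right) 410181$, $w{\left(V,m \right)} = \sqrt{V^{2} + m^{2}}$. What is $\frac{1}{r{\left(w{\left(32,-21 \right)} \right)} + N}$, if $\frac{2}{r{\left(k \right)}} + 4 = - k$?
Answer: $- \frac{594352261}{243792001487789} + \frac{2 \sqrt{1465}}{243792001487789} \approx -2.4379 \cdot 10^{-6}$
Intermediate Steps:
$r{\left(k \right)} = \frac{2}{-4 - k}$
$N = -410181$
$\frac{1}{r{\left(w{\left(32,-21 \right)} \right)} + N} = \frac{1}{- \frac{2}{4 + \sqrt{32^{2} + \left(-21\right)^{2}}} - 410181} = \frac{1}{- \frac{2}{4 + \sqrt{1024 + 441}} - 410181} = \frac{1}{- \frac{2}{4 + \sqrt{1465}} - 410181} = \frac{1}{-410181 - \frac{2}{4 + \sqrt{1465}}}$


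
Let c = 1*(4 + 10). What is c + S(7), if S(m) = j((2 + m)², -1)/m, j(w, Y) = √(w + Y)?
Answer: 14 + 4*√5/7 ≈ 15.278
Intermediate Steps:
j(w, Y) = √(Y + w)
c = 14 (c = 1*14 = 14)
S(m) = √(-1 + (2 + m)²)/m
c + S(7) = 14 + √(-1 + (2 + 7)²)/7 = 14 + √(-1 + 9²)/7 = 14 + √(-1 + 81)/7 = 14 + √80/7 = 14 + (4*√5)/7 = 14 + 4*√5/7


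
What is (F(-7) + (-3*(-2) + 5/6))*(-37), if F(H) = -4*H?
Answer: -7733/6 ≈ -1288.8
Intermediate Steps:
(F(-7) + (-3*(-2) + 5/6))*(-37) = (-4*(-7) + (-3*(-2) + 5/6))*(-37) = (28 + (6 + 5*(1/6)))*(-37) = (28 + (6 + 5/6))*(-37) = (28 + 41/6)*(-37) = (209/6)*(-37) = -7733/6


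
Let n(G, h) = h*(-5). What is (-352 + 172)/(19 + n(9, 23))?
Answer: 15/8 ≈ 1.8750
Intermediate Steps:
n(G, h) = -5*h
(-352 + 172)/(19 + n(9, 23)) = (-352 + 172)/(19 - 5*23) = -180/(19 - 115) = -180/(-96) = -180*(-1/96) = 15/8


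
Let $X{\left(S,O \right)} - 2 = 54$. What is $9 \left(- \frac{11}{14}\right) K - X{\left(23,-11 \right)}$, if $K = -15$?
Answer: $\frac{701}{14} \approx 50.071$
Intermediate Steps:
$X{\left(S,O \right)} = 56$ ($X{\left(S,O \right)} = 2 + 54 = 56$)
$9 \left(- \frac{11}{14}\right) K - X{\left(23,-11 \right)} = 9 \left(- \frac{11}{14}\right) \left(-15\right) - 56 = \left(- \frac{99}{14}\right) \left(-15\right) - 56 = \frac{1485}{14} - 56 = \frac{701}{14}$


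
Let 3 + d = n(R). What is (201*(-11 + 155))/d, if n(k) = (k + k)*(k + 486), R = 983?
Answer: 28944/2888051 ≈ 0.010022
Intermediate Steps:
n(k) = 2*k*(486 + k) (n(k) = (2*k)*(486 + k) = 2*k*(486 + k))
d = 2888051 (d = -3 + 2*983*(486 + 983) = -3 + 2*983*1469 = -3 + 2888054 = 2888051)
(201*(-11 + 155))/d = (201*(-11 + 155))/2888051 = (201*144)*(1/2888051) = 28944*(1/2888051) = 28944/2888051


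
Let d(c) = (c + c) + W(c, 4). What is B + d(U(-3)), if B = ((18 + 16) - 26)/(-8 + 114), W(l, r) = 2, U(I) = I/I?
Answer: 216/53 ≈ 4.0755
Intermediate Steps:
U(I) = 1
B = 4/53 (B = (34 - 26)/106 = 8*(1/106) = 4/53 ≈ 0.075472)
d(c) = 2 + 2*c (d(c) = (c + c) + 2 = 2*c + 2 = 2 + 2*c)
B + d(U(-3)) = 4/53 + (2 + 2*1) = 4/53 + (2 + 2) = 4/53 + 4 = 216/53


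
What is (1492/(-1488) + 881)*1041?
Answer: 113593573/124 ≈ 9.1608e+5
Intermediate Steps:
(1492/(-1488) + 881)*1041 = (1492*(-1/1488) + 881)*1041 = (-373/372 + 881)*1041 = (327359/372)*1041 = 113593573/124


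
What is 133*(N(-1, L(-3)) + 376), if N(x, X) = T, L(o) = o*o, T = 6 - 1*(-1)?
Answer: 50939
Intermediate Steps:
T = 7 (T = 6 + 1 = 7)
L(o) = o²
N(x, X) = 7
133*(N(-1, L(-3)) + 376) = 133*(7 + 376) = 133*383 = 50939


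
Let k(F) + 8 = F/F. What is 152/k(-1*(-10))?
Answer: -152/7 ≈ -21.714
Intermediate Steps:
k(F) = -7 (k(F) = -8 + F/F = -8 + 1 = -7)
152/k(-1*(-10)) = 152/(-7) = 152*(-⅐) = -152/7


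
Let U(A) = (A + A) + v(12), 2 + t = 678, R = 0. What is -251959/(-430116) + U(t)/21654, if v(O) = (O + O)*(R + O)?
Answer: 1026885071/1552288644 ≈ 0.66153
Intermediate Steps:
t = 676 (t = -2 + 678 = 676)
v(O) = 2*O**2 (v(O) = (O + O)*(0 + O) = (2*O)*O = 2*O**2)
U(A) = 288 + 2*A (U(A) = (A + A) + 2*12**2 = 2*A + 2*144 = 2*A + 288 = 288 + 2*A)
-251959/(-430116) + U(t)/21654 = -251959/(-430116) + (288 + 2*676)/21654 = -251959*(-1/430116) + (288 + 1352)*(1/21654) = 251959/430116 + 1640*(1/21654) = 251959/430116 + 820/10827 = 1026885071/1552288644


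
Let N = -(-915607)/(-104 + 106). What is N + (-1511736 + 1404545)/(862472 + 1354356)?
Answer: 1014871510107/2216828 ≈ 4.5780e+5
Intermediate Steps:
N = 915607/2 (N = -(-915607)/2 = -7567*(-121/2) = 915607/2 ≈ 4.5780e+5)
N + (-1511736 + 1404545)/(862472 + 1354356) = 915607/2 + (-1511736 + 1404545)/(862472 + 1354356) = 915607/2 - 107191/2216828 = 1014871510107/2216828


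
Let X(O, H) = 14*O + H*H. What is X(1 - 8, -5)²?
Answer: 5329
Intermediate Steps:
X(O, H) = H² + 14*O (X(O, H) = 14*O + H² = H² + 14*O)
X(1 - 8, -5)² = ((-5)² + 14*(1 - 8))² = (25 + 14*(-7))² = (25 - 98)² = (-73)² = 5329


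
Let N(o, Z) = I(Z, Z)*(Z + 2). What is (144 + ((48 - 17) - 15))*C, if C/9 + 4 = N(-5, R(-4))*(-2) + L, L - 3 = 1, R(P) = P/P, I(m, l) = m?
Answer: -8640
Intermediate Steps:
R(P) = 1
N(o, Z) = Z*(2 + Z) (N(o, Z) = Z*(Z + 2) = Z*(2 + Z))
L = 4 (L = 3 + 1 = 4)
C = -54 (C = -36 + 9*((1*(2 + 1))*(-2) + 4) = -36 + 9*((1*3)*(-2) + 4) = -36 + 9*(3*(-2) + 4) = -36 + 9*(-6 + 4) = -36 + 9*(-2) = -36 - 18 = -54)
(144 + ((48 - 17) - 15))*C = (144 + ((48 - 17) - 15))*(-54) = (144 + (31 - 15))*(-54) = (144 + 16)*(-54) = 160*(-54) = -8640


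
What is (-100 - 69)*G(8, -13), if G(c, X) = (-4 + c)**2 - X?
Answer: -4901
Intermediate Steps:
(-100 - 69)*G(8, -13) = (-100 - 69)*((-4 + 8)**2 - 1*(-13)) = -169*(4**2 + 13) = -169*(16 + 13) = -169*29 = -4901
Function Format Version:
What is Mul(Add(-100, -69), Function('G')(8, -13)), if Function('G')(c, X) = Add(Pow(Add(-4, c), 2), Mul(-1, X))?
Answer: -4901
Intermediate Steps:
Mul(Add(-100, -69), Function('G')(8, -13)) = Mul(Add(-100, -69), Add(Pow(Add(-4, 8), 2), Mul(-1, -13))) = Mul(-169, Add(Pow(4, 2), 13)) = Mul(-169, Add(16, 13)) = Mul(-169, 29) = -4901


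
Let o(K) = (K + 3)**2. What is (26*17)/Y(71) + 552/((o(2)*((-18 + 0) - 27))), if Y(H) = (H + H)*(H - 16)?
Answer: -127129/292875 ≈ -0.43407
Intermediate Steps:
o(K) = (3 + K)**2
Y(H) = 2*H*(-16 + H) (Y(H) = (2*H)*(-16 + H) = 2*H*(-16 + H))
(26*17)/Y(71) + 552/((o(2)*((-18 + 0) - 27))) = (26*17)/((2*71*(-16 + 71))) + 552/(((3 + 2)**2*((-18 + 0) - 27))) = 442/((2*71*55)) + 552/((5**2*(-18 - 27))) = 442/7810 + 552/((25*(-45))) = 442*(1/7810) + 552/(-1125) = 221/3905 + 552*(-1/1125) = 221/3905 - 184/375 = -127129/292875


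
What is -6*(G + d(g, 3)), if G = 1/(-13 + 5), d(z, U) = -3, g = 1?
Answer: 75/4 ≈ 18.750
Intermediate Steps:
G = -⅛ (G = 1/(-8) = -⅛ ≈ -0.12500)
-6*(G + d(g, 3)) = -6*(-⅛ - 3) = -6*(-25/8) = 75/4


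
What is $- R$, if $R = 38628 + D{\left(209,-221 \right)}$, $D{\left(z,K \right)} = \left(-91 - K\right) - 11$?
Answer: $-38747$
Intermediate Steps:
$D{\left(z,K \right)} = -102 - K$
$R = 38747$ ($R = 38628 - -119 = 38628 + \left(-102 + 221\right) = 38628 + 119 = 38747$)
$- R = \left(-1\right) 38747 = -38747$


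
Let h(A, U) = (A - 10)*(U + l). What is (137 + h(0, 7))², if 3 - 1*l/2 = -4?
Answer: 5329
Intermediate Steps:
l = 14 (l = 6 - 2*(-4) = 6 + 8 = 14)
h(A, U) = (-10 + A)*(14 + U) (h(A, U) = (A - 10)*(U + 14) = (-10 + A)*(14 + U))
(137 + h(0, 7))² = (137 + (-140 - 10*7 + 14*0 + 0*7))² = (137 + (-140 - 70 + 0 + 0))² = (137 - 210)² = (-73)² = 5329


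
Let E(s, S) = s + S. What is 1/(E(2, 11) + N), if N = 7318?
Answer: 1/7331 ≈ 0.00013641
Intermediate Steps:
E(s, S) = S + s
1/(E(2, 11) + N) = 1/((11 + 2) + 7318) = 1/(13 + 7318) = 1/7331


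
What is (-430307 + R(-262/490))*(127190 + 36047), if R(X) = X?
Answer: -17209317205002/245 ≈ -7.0242e+10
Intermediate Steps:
(-430307 + R(-262/490))*(127190 + 36047) = (-430307 - 262/490)*(127190 + 36047) = (-430307 - 262*1/490)*163237 = (-430307 - 131/245)*163237 = -105425346/245*163237 = -17209317205002/245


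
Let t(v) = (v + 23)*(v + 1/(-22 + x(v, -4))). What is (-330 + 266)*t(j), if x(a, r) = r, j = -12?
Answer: 110176/13 ≈ 8475.1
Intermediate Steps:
t(v) = (23 + v)*(-1/26 + v) (t(v) = (v + 23)*(v + 1/(-22 - 4)) = (23 + v)*(v + 1/(-26)) = (23 + v)*(v - 1/26) = (23 + v)*(-1/26 + v))
(-330 + 266)*t(j) = (-330 + 266)*(-23/26 + (-12)**2 + (597/26)*(-12)) = -64*(-23/26 + 144 - 3582/13) = -64*(-3443/26) = 110176/13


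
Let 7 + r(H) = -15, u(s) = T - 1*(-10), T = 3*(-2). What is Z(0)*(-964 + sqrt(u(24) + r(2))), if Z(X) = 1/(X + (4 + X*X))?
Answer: -241 + 3*I*sqrt(2)/4 ≈ -241.0 + 1.0607*I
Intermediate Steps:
T = -6
u(s) = 4 (u(s) = -6 - 1*(-10) = -6 + 10 = 4)
r(H) = -22 (r(H) = -7 - 15 = -22)
Z(X) = 1/(4 + X + X**2) (Z(X) = 1/(X + (4 + X**2)) = 1/(4 + X + X**2))
Z(0)*(-964 + sqrt(u(24) + r(2))) = (-964 + sqrt(4 - 22))/(4 + 0 + 0**2) = (-964 + sqrt(-18))/(4 + 0 + 0) = (-964 + 3*I*sqrt(2))/4 = -241 + 3*I*sqrt(2)/4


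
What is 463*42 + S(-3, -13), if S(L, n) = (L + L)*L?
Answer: 19464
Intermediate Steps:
S(L, n) = 2*L² (S(L, n) = (2*L)*L = 2*L²)
463*42 + S(-3, -13) = 463*42 + 2*(-3)² = 19446 + 2*9 = 19446 + 18 = 19464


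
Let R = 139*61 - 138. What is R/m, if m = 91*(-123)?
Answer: -8341/11193 ≈ -0.74520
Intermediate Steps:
m = -11193
R = 8341 (R = 8479 - 138 = 8341)
R/m = 8341/(-11193) = 8341*(-1/11193) = -8341/11193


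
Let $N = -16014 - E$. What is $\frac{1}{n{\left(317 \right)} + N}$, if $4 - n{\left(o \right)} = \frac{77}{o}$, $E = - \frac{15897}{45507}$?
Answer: $- \frac{686939}{10997820280} \approx -6.2461 \cdot 10^{-5}$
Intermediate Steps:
$E = - \frac{757}{2167}$ ($E = \left(-15897\right) \frac{1}{45507} = - \frac{757}{2167} \approx -0.34933$)
$n{\left(o \right)} = 4 - \frac{77}{o}$
$N = - \frac{34701581}{2167}$ ($N = -16014 - - \frac{757}{2167} = -16014 + \frac{757}{2167} = - \frac{34701581}{2167} \approx -16014.0$)
$\frac{1}{n{\left(317 \right)} + N} = \frac{1}{\left(4 - \frac{77}{317}\right) - \frac{34701581}{2167}} = \frac{1}{\frac{1191}{317} - \frac{34701581}{2167}} = \frac{1}{- \frac{10997820280}{686939}} = - \frac{686939}{10997820280}$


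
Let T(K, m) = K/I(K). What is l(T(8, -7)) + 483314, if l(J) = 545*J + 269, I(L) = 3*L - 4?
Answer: 483801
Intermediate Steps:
I(L) = -4 + 3*L
T(K, m) = K/(-4 + 3*K)
l(J) = 269 + 545*J
l(T(8, -7)) + 483314 = (269 + 545*(8/(-4 + 3*8))) + 483314 = (269 + 545*(8/(-4 + 24))) + 483314 = (269 + 545*(8/20)) + 483314 = (269 + 545*(8*(1/20))) + 483314 = (269 + 545*(⅖)) + 483314 = (269 + 218) + 483314 = 487 + 483314 = 483801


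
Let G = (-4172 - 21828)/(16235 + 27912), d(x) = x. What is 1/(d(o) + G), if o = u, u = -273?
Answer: -44147/12078131 ≈ -0.0036551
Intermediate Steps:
o = -273
G = -26000/44147 ≈ -0.58894
1/(d(o) + G) = 1/(-273 - 26000/44147) = 1/(-12078131/44147) = -44147/12078131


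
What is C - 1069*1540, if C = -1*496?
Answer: -1646756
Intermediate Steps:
C = -496
C - 1069*1540 = -496 - 1069*1540 = -496 - 1646260 = -1646756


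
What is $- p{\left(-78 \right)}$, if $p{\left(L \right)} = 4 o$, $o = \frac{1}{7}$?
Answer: $- \frac{4}{7} \approx -0.57143$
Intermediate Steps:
$o = \frac{1}{7} \approx 0.14286$
$p{\left(L \right)} = \frac{4}{7}$ ($p{\left(L \right)} = 4 \cdot \frac{1}{7} = \frac{4}{7}$)
$- p{\left(-78 \right)} = \left(-1\right) \frac{4}{7} = - \frac{4}{7}$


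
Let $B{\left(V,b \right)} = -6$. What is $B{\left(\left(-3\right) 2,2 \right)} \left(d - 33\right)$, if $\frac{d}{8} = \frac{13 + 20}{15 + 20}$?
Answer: $\frac{5346}{35} \approx 152.74$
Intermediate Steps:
$d = \frac{264}{35}$ ($d = 8 \frac{13 + 20}{15 + 20} = 8 \cdot \frac{33}{35} = \frac{264}{35} \approx 7.5429$)
$B{\left(\left(-3\right) 2,2 \right)} \left(d - 33\right) = - 6 \left(\frac{264}{35} - 33\right) = \left(-6\right) \left(- \frac{891}{35}\right) = \frac{5346}{35}$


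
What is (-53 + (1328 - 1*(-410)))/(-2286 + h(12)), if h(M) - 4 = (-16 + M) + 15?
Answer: -1685/2271 ≈ -0.74196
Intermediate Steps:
h(M) = 3 + M (h(M) = 4 + ((-16 + M) + 15) = 4 + (-1 + M) = 3 + M)
(-53 + (1328 - 1*(-410)))/(-2286 + h(12)) = (-53 + (1328 - 1*(-410)))/(-2286 + (3 + 12)) = (-53 + (1328 + 410))/(-2286 + 15) = (-53 + 1738)/(-2271) = 1685*(-1/2271) = -1685/2271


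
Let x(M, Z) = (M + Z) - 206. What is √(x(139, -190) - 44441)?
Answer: I*√44698 ≈ 211.42*I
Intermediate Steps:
x(M, Z) = -206 + M + Z
√(x(139, -190) - 44441) = √((-206 + 139 - 190) - 44441) = √(-257 - 44441) = √(-44698) = I*√44698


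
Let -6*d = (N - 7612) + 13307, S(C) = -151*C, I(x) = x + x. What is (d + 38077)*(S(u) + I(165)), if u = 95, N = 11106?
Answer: -2966428915/6 ≈ -4.9440e+8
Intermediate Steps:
I(x) = 2*x
d = -16801/6 (d = -((11106 - 7612) + 13307)/6 = -(3494 + 13307)/6 = -1/6*16801 = -16801/6 ≈ -2800.2)
(d + 38077)*(S(u) + I(165)) = (-16801/6 + 38077)*(-151*95 + 2*165) = 211661*(-14345 + 330)/6 = (211661/6)*(-14015) = -2966428915/6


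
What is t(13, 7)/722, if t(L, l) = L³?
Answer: 2197/722 ≈ 3.0429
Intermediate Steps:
t(13, 7)/722 = 13³/722 = 2197*(1/722) = 2197/722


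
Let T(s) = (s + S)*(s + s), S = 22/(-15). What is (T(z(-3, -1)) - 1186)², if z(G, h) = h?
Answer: 313856656/225 ≈ 1.3949e+6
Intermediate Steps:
S = -22/15 (S = 22*(-1/15) = -22/15 ≈ -1.4667)
T(s) = 2*s*(-22/15 + s) (T(s) = (s - 22/15)*(s + s) = (-22/15 + s)*(2*s) = 2*s*(-22/15 + s))
(T(z(-3, -1)) - 1186)² = ((2/15)*(-1)*(-22 + 15*(-1)) - 1186)² = ((2/15)*(-1)*(-22 - 15) - 1186)² = ((2/15)*(-1)*(-37) - 1186)² = (74/15 - 1186)² = (-17716/15)² = 313856656/225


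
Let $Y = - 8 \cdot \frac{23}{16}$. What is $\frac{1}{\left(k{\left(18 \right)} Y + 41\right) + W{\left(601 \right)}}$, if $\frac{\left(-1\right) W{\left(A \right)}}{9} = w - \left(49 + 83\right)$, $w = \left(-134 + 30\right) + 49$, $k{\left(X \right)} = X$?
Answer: $\frac{1}{1517} \approx 0.0006592$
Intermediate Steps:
$w = -55$ ($w = -104 + 49 = -55$)
$W{\left(A \right)} = 1683$ ($W{\left(A \right)} = - 9 \left(-55 - \left(49 + 83\right)\right) = - 9 \left(-55 - 132\right) = \left(-9\right) \left(-187\right) = 1683$)
$Y = - \frac{23}{2}$ ($Y = - 8 \cdot 23 \cdot \frac{1}{16} = \left(-8\right) \frac{23}{16} = - \frac{23}{2} \approx -11.5$)
$\frac{1}{\left(k{\left(18 \right)} Y + 41\right) + W{\left(601 \right)}} = \frac{1}{\left(18 \left(- \frac{23}{2}\right) + 41\right) + 1683} = \frac{1}{\left(-207 + 41\right) + 1683} = \frac{1}{-166 + 1683} = \frac{1}{1517}$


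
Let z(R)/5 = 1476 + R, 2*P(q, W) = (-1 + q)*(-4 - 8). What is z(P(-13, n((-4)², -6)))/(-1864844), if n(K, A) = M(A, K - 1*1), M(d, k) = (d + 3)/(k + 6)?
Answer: -1950/466211 ≈ -0.0041827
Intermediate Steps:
M(d, k) = (3 + d)/(6 + k)
n(K, A) = (3 + A)/(5 + K) (n(K, A) = (3 + A)/(6 + (K - 1*1)) = (3 + A)/(6 + (K - 1)) = (3 + A)/(6 + (-1 + K)) = (3 + A)/(5 + K))
P(q, W) = 6 - 6*q (P(q, W) = ((-1 + q)*(-4 - 8))/2 = ((-1 + q)*(-12))/2 = (12 - 12*q)/2 = 6 - 6*q)
z(R) = 7380 + 5*R (z(R) = 5*(1476 + R) = 7380 + 5*R)
z(P(-13, n((-4)², -6)))/(-1864844) = (7380 + 5*(6 - 6*(-13)))/(-1864844) = (7380 + 5*(6 + 78))*(-1/1864844) = (7380 + 5*84)*(-1/1864844) = (7380 + 420)*(-1/1864844) = 7800*(-1/1864844) = -1950/466211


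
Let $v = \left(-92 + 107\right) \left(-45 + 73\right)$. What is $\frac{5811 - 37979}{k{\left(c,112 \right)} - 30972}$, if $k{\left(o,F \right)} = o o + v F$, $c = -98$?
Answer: $- \frac{4021}{3209} \approx -1.253$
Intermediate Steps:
$v = 420$ ($v = 15 \cdot 28 = 420$)
$k{\left(o,F \right)} = o^{2} + 420 F$ ($k{\left(o,F \right)} = o o + 420 F = o^{2} + 420 F$)
$\frac{5811 - 37979}{k{\left(c,112 \right)} - 30972} = \frac{5811 - 37979}{\left(\left(-98\right)^{2} + 420 \cdot 112\right) - 30972} = - \frac{32168}{\left(9604 + 47040\right) - 30972} = - \frac{32168}{56644 - 30972} = - \frac{32168}{25672} = \left(-32168\right) \frac{1}{25672} = - \frac{4021}{3209}$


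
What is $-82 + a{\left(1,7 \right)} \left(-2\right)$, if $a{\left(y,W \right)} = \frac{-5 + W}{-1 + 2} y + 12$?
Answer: $-110$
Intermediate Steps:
$a{\left(y,W \right)} = 12 + y \left(-5 + W\right)$ ($a{\left(y,W \right)} = \frac{-5 + W}{1} y + 12 = \left(-5 + W\right) 1 y + 12 = \left(-5 + W\right) y + 12 = y \left(-5 + W\right) + 12 = 12 + y \left(-5 + W\right)$)
$-82 + a{\left(1,7 \right)} \left(-2\right) = -82 + \left(12 - 5 + 7 \cdot 1\right) \left(-2\right) = -82 + \left(12 - 5 + 7\right) \left(-2\right) = -82 + 14 \left(-2\right) = -82 - 28 = -110$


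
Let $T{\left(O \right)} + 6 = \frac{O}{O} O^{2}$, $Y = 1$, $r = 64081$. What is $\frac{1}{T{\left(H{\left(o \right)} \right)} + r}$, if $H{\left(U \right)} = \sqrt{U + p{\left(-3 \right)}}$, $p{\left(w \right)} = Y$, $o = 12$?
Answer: $\frac{1}{64088} \approx 1.5604 \cdot 10^{-5}$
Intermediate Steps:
$p{\left(w \right)} = 1$
$H{\left(U \right)} = \sqrt{1 + U}$ ($H{\left(U \right)} = \sqrt{U + 1} = \sqrt{1 + U}$)
$T{\left(O \right)} = -6 + O^{2}$ ($T{\left(O \right)} = -6 + \frac{O}{O} O^{2} = -6 + 1 O^{2} = -6 + O^{2}$)
$\frac{1}{T{\left(H{\left(o \right)} \right)} + r} = \frac{1}{\left(-6 + \left(\sqrt{1 + 12}\right)^{2}\right) + 64081} = \frac{1}{\left(-6 + \left(\sqrt{13}\right)^{2}\right) + 64081} = \frac{1}{\left(-6 + 13\right) + 64081} = \frac{1}{7 + 64081} = \frac{1}{64088}$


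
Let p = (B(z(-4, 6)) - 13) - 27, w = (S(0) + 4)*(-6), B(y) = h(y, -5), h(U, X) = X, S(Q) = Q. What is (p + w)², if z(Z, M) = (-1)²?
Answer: 4761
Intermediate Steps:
z(Z, M) = 1
B(y) = -5
w = -24 (w = (0 + 4)*(-6) = 4*(-6) = -24)
p = -45 (p = (-5 - 13) - 27 = -18 - 27 = -45)
(p + w)² = (-45 - 24)² = (-69)² = 4761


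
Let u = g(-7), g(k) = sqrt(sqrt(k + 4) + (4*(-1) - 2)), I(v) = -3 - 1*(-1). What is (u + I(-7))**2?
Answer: (2 - sqrt(-6 + I*sqrt(3)))**2 ≈ -3.4 - 8.1654*I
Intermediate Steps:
I(v) = -2 (I(v) = -3 + 1 = -2)
g(k) = sqrt(-6 + sqrt(4 + k)) (g(k) = sqrt(sqrt(4 + k) + (-4 - 2)) = sqrt(sqrt(4 + k) - 6) = sqrt(-6 + sqrt(4 + k)))
u = sqrt(-6 + I*sqrt(3)) (u = sqrt(-6 + sqrt(4 - 7)) = sqrt(-6 + sqrt(-3)) = sqrt(-6 + I*sqrt(3)) ≈ 0.35 + 2.4744*I)
(u + I(-7))**2 = (sqrt(-6 + I*sqrt(3)) - 2)**2 = (-2 + sqrt(-6 + I*sqrt(3)))**2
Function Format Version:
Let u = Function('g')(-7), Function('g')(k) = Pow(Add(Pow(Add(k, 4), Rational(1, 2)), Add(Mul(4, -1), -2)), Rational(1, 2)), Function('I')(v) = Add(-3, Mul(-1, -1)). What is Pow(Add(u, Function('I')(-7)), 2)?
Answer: Pow(Add(2, Mul(-1, Pow(Add(-6, Mul(I, Pow(3, Rational(1, 2)))), Rational(1, 2)))), 2) ≈ Add(-3.4000, Mul(-8.1654, I))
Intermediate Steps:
Function('I')(v) = -2 (Function('I')(v) = Add(-3, 1) = -2)
Function('g')(k) = Pow(Add(-6, Pow(Add(4, k), Rational(1, 2))), Rational(1, 2)) (Function('g')(k) = Pow(Add(Pow(Add(4, k), Rational(1, 2)), Add(-4, -2)), Rational(1, 2)) = Pow(Add(Pow(Add(4, k), Rational(1, 2)), -6), Rational(1, 2)) = Pow(Add(-6, Pow(Add(4, k), Rational(1, 2))), Rational(1, 2)))
u = Pow(Add(-6, Mul(I, Pow(3, Rational(1, 2)))), Rational(1, 2)) (u = Pow(Add(-6, Pow(Add(4, -7), Rational(1, 2))), Rational(1, 2)) = Pow(Add(-6, Pow(-3, Rational(1, 2))), Rational(1, 2)) = Pow(Add(-6, Mul(I, Pow(3, Rational(1, 2)))), Rational(1, 2)) ≈ Add(0.35000, Mul(2.4744, I)))
Pow(Add(u, Function('I')(-7)), 2) = Pow(Add(Pow(Add(-6, Mul(I, Pow(3, Rational(1, 2)))), Rational(1, 2)), -2), 2) = Pow(Add(-2, Pow(Add(-6, Mul(I, Pow(3, Rational(1, 2)))), Rational(1, 2))), 2)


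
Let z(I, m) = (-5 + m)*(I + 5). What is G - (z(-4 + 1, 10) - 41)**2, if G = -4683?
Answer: -5644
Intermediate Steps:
z(I, m) = (-5 + m)*(5 + I)
G - (z(-4 + 1, 10) - 41)**2 = -4683 - ((-25 - 5*(-4 + 1) + 5*10 + (-4 + 1)*10) - 41)**2 = -4683 - ((-25 - 5*(-3) + 50 - 3*10) - 41)**2 = -4683 - ((-25 + 15 + 50 - 30) - 41)**2 = -4683 - (10 - 41)**2 = -4683 - 1*(-31)**2 = -4683 - 1*961 = -4683 - 961 = -5644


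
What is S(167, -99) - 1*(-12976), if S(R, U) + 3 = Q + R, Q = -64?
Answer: 13076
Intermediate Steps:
S(R, U) = -67 + R (S(R, U) = -3 + (-64 + R) = -67 + R)
S(167, -99) - 1*(-12976) = (-67 + 167) - 1*(-12976) = 100 + 12976 = 13076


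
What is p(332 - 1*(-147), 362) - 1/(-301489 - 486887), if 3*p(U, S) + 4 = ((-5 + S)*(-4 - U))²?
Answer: 2604483312180515/262792 ≈ 9.9108e+9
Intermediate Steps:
p(U, S) = -4/3 + (-5 + S)²*(-4 - U)²/3 (p(U, S) = -4/3 + ((-5 + S)*(-4 - U))²/3 = -4/3 + ((-5 + S)²*(-4 - U)²)/3 = -4/3 + (-5 + S)²*(-4 - U)²/3)
p(332 - 1*(-147), 362) - 1/(-301489 - 486887) = (-4/3 + (-5 + 362)²*(4 + (332 - 1*(-147)))²/3) - 1/(-301489 - 486887) = (-4/3 + (⅓)*357²*(4 + (332 + 147))²) - 1/(-788376) = (-4/3 + (⅓)*127449*(4 + 479)²) - 1*(-1/788376) = (-4/3 + (⅓)*127449*483²) + 1/788376 = (-4/3 + (⅓)*127449*233289) + 1/788376 = (-4/3 + 9910816587) + 1/788376 = 29732449757/3 + 1/788376 = 2604483312180515/262792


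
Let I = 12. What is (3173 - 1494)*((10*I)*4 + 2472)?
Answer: 4956408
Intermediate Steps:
(3173 - 1494)*((10*I)*4 + 2472) = (3173 - 1494)*((10*12)*4 + 2472) = 1679*(120*4 + 2472) = 1679*(480 + 2472) = 1679*2952 = 4956408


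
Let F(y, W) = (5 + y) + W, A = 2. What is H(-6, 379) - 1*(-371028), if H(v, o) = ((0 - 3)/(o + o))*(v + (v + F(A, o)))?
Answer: 140619051/379 ≈ 3.7103e+5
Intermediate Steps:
F(y, W) = 5 + W + y
H(v, o) = -3*(7 + o + 2*v)/(2*o) (H(v, o) = ((0 - 3)/(o + o))*(v + (v + (5 + o + 2))) = (-3*1/(2*o))*(v + (v + (7 + o))) = (-3/(2*o))*(v + (7 + o + v)) = (-3/(2*o))*(7 + o + 2*v) = -3*(7 + o + 2*v)/(2*o))
H(-6, 379) - 1*(-371028) = (3/2)*(-7 - 1*379 - 2*(-6))/379 - 1*(-371028) = (3/2)*(1/379)*(-7 - 379 + 12) + 371028 = (3/2)*(1/379)*(-374) + 371028 = -561/379 + 371028 = 140619051/379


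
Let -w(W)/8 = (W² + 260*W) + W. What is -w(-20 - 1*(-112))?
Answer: 259808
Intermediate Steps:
w(W) = -2088*W - 8*W² (w(W) = -8*((W² + 260*W) + W) = -8*(W² + 261*W) = -2088*W - 8*W²)
-w(-20 - 1*(-112)) = -(-8)*(-20 - 1*(-112))*(261 + (-20 - 1*(-112))) = -(-8)*(-20 + 112)*(261 + (-20 + 112)) = -(-8)*92*(261 + 92) = -(-8)*92*353 = -1*(-259808) = 259808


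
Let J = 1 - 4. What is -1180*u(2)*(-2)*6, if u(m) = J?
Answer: -42480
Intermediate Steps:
J = -3
u(m) = -3
-1180*u(2)*(-2)*6 = -1180*(-3*(-2))*6 = -7080*6 = -1180*36 = -42480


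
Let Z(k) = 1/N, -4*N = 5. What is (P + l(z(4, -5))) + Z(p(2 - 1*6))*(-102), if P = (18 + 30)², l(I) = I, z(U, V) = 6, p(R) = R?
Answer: 11958/5 ≈ 2391.6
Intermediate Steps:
P = 2304 (P = 48² = 2304)
N = -5/4 (N = -¼*5 = -5/4 ≈ -1.2500)
Z(k) = -⅘ (Z(k) = 1/(-5/4) = -⅘)
(P + l(z(4, -5))) + Z(p(2 - 1*6))*(-102) = (2304 + 6) - ⅘*(-102) = 2310 + 408/5 = 11958/5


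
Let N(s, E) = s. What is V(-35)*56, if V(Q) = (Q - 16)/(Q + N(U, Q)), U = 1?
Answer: 84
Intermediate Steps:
V(Q) = (-16 + Q)/(1 + Q) (V(Q) = (Q - 16)/(Q + 1) = (-16 + Q)/(1 + Q))
V(-35)*56 = ((-16 - 35)/(1 - 35))*56 = (-51/(-34))*56 = -1/34*(-51)*56 = (3/2)*56 = 84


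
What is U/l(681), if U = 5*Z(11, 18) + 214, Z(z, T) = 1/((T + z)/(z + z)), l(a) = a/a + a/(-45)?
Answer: -23685/1537 ≈ -15.410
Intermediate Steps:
l(a) = 1 - a/45 (l(a) = 1 + a*(-1/45) = 1 - a/45)
Z(z, T) = 2*z/(T + z) (Z(z, T) = 1/((T + z)/((2*z))) = 1/((T + z)*(1/(2*z))) = 1/((T + z)/(2*z)) = 2*z/(T + z))
U = 6316/29 (U = 5*(2*11/(18 + 11)) + 214 = 5*(2*11/29) + 214 = 5*(2*11*(1/29)) + 214 = 5*(22/29) + 214 = 110/29 + 214 = 6316/29 ≈ 217.79)
U/l(681) = 6316/(29*(1 - 1/45*681)) = 6316/(29*(1 - 227/15)) = 6316/(29*(-212/15)) = (6316/29)*(-15/212) = -23685/1537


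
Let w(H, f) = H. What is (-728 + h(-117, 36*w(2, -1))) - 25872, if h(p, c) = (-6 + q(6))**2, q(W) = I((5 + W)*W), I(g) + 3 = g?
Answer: -23351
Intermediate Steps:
I(g) = -3 + g
q(W) = -3 + W*(5 + W) (q(W) = -3 + (5 + W)*W = -3 + W*(5 + W))
h(p, c) = 3249 (h(p, c) = (-6 + (-3 + 6*(5 + 6)))**2 = (-6 + (-3 + 6*11))**2 = (-6 + (-3 + 66))**2 = (-6 + 63)**2 = 57**2 = 3249)
(-728 + h(-117, 36*w(2, -1))) - 25872 = (-728 + 3249) - 25872 = 2521 - 25872 = -23351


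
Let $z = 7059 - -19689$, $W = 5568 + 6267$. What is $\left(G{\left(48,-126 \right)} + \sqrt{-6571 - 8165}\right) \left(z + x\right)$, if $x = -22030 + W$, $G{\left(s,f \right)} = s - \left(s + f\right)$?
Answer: $2085678 + 66212 i \sqrt{921} \approx 2.0857 \cdot 10^{6} + 2.0094 \cdot 10^{6} i$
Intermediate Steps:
$W = 11835$
$z = 26748$ ($z = 7059 + 19689 = 26748$)
$G{\left(s,f \right)} = - f$ ($G{\left(s,f \right)} = s - \left(f + s\right) = - f$)
$x = -10195$ ($x = -22030 + 11835 = -10195$)
$\left(G{\left(48,-126 \right)} + \sqrt{-6571 - 8165}\right) \left(z + x\right) = \left(\left(-1\right) \left(-126\right) + \sqrt{-6571 - 8165}\right) \left(26748 - 10195\right) = \left(126 + \sqrt{-14736}\right) 16553 = \left(126 + 4 i \sqrt{921}\right) 16553 = 2085678 + 66212 i \sqrt{921}$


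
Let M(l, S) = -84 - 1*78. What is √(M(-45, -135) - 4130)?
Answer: 2*I*√1073 ≈ 65.513*I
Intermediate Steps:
M(l, S) = -162 (M(l, S) = -84 - 78 = -162)
√(M(-45, -135) - 4130) = √(-162 - 4130) = √(-4292) = 2*I*√1073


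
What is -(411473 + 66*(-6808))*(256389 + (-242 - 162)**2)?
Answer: 15884147275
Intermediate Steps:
-(411473 + 66*(-6808))*(256389 + (-242 - 162)**2) = -(411473 - 449328)*(256389 + (-404)**2) = -(-37855)*(256389 + 163216) = -(-37855)*419605 = -1*(-15884147275) = 15884147275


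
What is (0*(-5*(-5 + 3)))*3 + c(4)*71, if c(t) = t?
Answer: 284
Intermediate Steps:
(0*(-5*(-5 + 3)))*3 + c(4)*71 = (0*(-5*(-5 + 3)))*3 + 4*71 = (0*(-5*(-2)))*3 + 284 = (0*10)*3 + 284 = 0*3 + 284 = 0 + 284 = 284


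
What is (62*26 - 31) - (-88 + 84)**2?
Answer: 1565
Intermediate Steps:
(62*26 - 31) - (-88 + 84)**2 = (1612 - 31) - 1*(-4)**2 = 1581 - 1*16 = 1581 - 16 = 1565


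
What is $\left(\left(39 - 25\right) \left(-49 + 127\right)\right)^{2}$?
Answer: $1192464$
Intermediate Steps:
$\left(\left(39 - 25\right) \left(-49 + 127\right)\right)^{2} = \left(14 \cdot 78\right)^{2} = 1092^{2} = 1192464$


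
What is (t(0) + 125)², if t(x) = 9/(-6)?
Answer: 61009/4 ≈ 15252.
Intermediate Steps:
t(x) = -3/2 (t(x) = 9*(-⅙) = -3/2)
(t(0) + 125)² = (-3/2 + 125)² = (247/2)² = 61009/4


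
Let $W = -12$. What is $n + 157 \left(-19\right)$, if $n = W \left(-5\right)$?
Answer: $-2923$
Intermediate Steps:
$n = 60$ ($n = \left(-12\right) \left(-5\right) = 60$)
$n + 157 \left(-19\right) = 60 + 157 \left(-19\right) = 60 - 2983 = -2923$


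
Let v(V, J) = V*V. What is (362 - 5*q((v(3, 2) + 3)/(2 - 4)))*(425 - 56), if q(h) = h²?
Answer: 67158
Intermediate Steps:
v(V, J) = V²
(362 - 5*q((v(3, 2) + 3)/(2 - 4)))*(425 - 56) = (362 - 5*(3² + 3)²/(2 - 4)²)*(425 - 56) = (362 - 5*(9 + 3)²/4)*369 = (362 - 5*(12*(-½))²)*369 = (362 - 5*(-6)²)*369 = (362 - 5*36)*369 = (362 - 180)*369 = 182*369 = 67158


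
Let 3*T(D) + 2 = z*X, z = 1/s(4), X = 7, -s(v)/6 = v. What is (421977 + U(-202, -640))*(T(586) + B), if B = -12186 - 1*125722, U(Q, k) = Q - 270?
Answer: -4185304813655/72 ≈ -5.8129e+10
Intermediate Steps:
s(v) = -6*v
U(Q, k) = -270 + Q
B = -137908 (B = -12186 - 125722 = -137908)
z = -1/24 (z = 1/(-6*4) = 1/(-24) = -1/24 ≈ -0.041667)
T(D) = -55/72 (T(D) = -⅔ + (-1/24*7)/3 = -⅔ + (⅓)*(-7/24) = -⅔ - 7/72 = -55/72)
(421977 + U(-202, -640))*(T(586) + B) = (421977 + (-270 - 202))*(-55/72 - 137908) = (421977 - 472)*(-9929431/72) = 421505*(-9929431/72) = -4185304813655/72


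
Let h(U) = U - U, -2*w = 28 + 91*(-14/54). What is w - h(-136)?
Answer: -119/54 ≈ -2.2037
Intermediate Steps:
w = -119/54 (w = -(28 + 91*(-14/54))/2 = -(28 + 91*(-14*1/54))/2 = -(28 + 91*(-7/27))/2 = -(28 - 637/27)/2 = -½*119/27 = -119/54 ≈ -2.2037)
h(U) = 0
w - h(-136) = -119/54 - 1*0 = -119/54 + 0 = -119/54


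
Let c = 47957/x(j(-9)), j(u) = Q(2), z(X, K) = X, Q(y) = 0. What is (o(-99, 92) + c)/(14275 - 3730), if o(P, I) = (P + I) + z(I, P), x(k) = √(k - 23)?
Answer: 17/2109 - 47957*I*√23/242535 ≈ 0.0080607 - 0.94829*I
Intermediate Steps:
j(u) = 0
x(k) = √(-23 + k)
o(P, I) = P + 2*I (o(P, I) = (P + I) + I = (I + P) + I = P + 2*I)
c = -47957*I*√23/23 (c = 47957/(√(-23 + 0)) = 47957/(√(-23)) = 47957/((I*√23)) = 47957*(-I*√23/23) = -47957*I*√23/23 ≈ -9999.7*I)
(o(-99, 92) + c)/(14275 - 3730) = ((-99 + 2*92) - 47957*I*√23/23)/(14275 - 3730) = ((-99 + 184) - 47957*I*√23/23)/10545 = (85 - 47957*I*√23/23)*(1/10545) = 17/2109 - 47957*I*√23/242535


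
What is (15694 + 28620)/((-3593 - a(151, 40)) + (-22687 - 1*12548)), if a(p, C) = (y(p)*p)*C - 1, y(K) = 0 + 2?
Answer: -44314/50907 ≈ -0.87049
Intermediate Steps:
y(K) = 2
a(p, C) = -1 + 2*C*p (a(p, C) = (2*p)*C - 1 = 2*C*p - 1 = -1 + 2*C*p)
(15694 + 28620)/((-3593 - a(151, 40)) + (-22687 - 1*12548)) = (15694 + 28620)/((-3593 - (-1 + 2*40*151)) + (-22687 - 1*12548)) = 44314/((-3593 - (-1 + 12080)) + (-22687 - 12548)) = 44314/((-3593 - 1*12079) - 35235) = 44314/((-3593 - 12079) - 35235) = 44314/(-15672 - 35235) = 44314/(-50907) = 44314*(-1/50907) = -44314/50907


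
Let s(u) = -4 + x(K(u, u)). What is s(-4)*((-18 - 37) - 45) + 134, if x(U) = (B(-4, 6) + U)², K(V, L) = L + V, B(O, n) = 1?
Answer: -4366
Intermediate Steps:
x(U) = (1 + U)²
s(u) = -4 + (1 + 2*u)² (s(u) = -4 + (1 + (u + u))² = -4 + (1 + 2*u)²)
s(-4)*((-18 - 37) - 45) + 134 = (-4 + (1 + 2*(-4))²)*((-18 - 37) - 45) + 134 = (-4 + (1 - 8)²)*(-55 - 45) + 134 = (-4 + (-7)²)*(-100) + 134 = (-4 + 49)*(-100) + 134 = 45*(-100) + 134 = -4500 + 134 = -4366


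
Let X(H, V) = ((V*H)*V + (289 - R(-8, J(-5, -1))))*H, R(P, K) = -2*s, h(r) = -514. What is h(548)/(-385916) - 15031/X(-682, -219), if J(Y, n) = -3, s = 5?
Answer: 1432538741881/1076107867982917 ≈ 0.0013312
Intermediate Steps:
R(P, K) = -10 (R(P, K) = -2*5 = -10)
X(H, V) = H*(299 + H*V²) (X(H, V) = ((V*H)*V + (289 - 1*(-10)))*H = ((H*V)*V + (289 + 10))*H = (H*V² + 299)*H = (299 + H*V²)*H = H*(299 + H*V²))
h(548)/(-385916) - 15031/X(-682, -219) = -514/(-385916) - 15031*(-1/(682*(299 - 682*(-219)²))) = -514*(-1/385916) - 15031*(-1/(682*(299 - 682*47961))) = 257/192958 - 15031*(-1/(682*(299 - 32709402))) = 257/192958 - 15031/((-682*(-32709103))) = 257/192958 - 15031/22307608246 = 1432538741881/1076107867982917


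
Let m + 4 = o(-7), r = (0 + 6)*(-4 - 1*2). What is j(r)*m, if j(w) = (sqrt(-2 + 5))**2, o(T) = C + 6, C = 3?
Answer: 15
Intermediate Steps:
o(T) = 9 (o(T) = 3 + 6 = 9)
r = -36 (r = 6*(-4 - 2) = 6*(-6) = -36)
m = 5 (m = -4 + 9 = 5)
j(w) = 3 (j(w) = (sqrt(3))**2 = 3)
j(r)*m = 3*5 = 15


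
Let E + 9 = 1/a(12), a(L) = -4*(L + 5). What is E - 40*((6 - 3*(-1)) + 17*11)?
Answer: -533733/68 ≈ -7849.0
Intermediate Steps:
a(L) = -20 - 4*L (a(L) = -4*(5 + L) = -20 - 4*L)
E = -613/68 (E = -9 + 1/(-20 - 4*12) = -9 + 1/(-20 - 48) = -9 + 1/(-68) = -9 - 1/68 = -613/68 ≈ -9.0147)
E - 40*((6 - 3*(-1)) + 17*11) = -613/68 - 40*((6 - 3*(-1)) + 17*11) = -613/68 - 40*((6 + 3) + 187) = -613/68 - 40*(9 + 187) = -613/68 - 40*196 = -613/68 - 7840 = -533733/68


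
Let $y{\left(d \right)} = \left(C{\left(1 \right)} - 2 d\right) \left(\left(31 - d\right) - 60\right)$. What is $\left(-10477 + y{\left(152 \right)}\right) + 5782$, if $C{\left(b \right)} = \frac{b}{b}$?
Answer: $50148$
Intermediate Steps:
$C{\left(b \right)} = 1$
$y{\left(d \right)} = \left(1 - 2 d\right) \left(-29 - d\right)$ ($y{\left(d \right)} = \left(1 - 2 d\right) \left(\left(31 - d\right) - 60\right) = \left(1 - 2 d\right) \left(-29 - d\right)$)
$\left(-10477 + y{\left(152 \right)}\right) + 5782 = \left(-10477 + \left(-29 + 2 \cdot 152^{2} + 57 \cdot 152\right)\right) + 5782 = \left(-10477 + \left(-29 + 2 \cdot 23104 + 8664\right)\right) + 5782 = \left(-10477 + \left(-29 + 46208 + 8664\right)\right) + 5782 = \left(-10477 + 54843\right) + 5782 = 44366 + 5782 = 50148$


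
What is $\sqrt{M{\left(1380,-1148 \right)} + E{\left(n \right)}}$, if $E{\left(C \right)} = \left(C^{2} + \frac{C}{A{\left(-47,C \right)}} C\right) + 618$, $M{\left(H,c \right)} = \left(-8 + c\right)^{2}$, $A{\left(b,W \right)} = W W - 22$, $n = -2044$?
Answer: $\frac{43 \sqrt{13015445043592914}}{2088957} \approx 2348.4$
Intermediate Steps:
$A{\left(b,W \right)} = -22 + W^{2}$ ($A{\left(b,W \right)} = W^{2} - 22 = -22 + W^{2}$)
$E{\left(C \right)} = 618 + C^{2} + \frac{C^{2}}{-22 + C^{2}}$ ($E{\left(C \right)} = \left(C^{2} + \frac{C}{-22 + C^{2}} C\right) + 618 = \left(C^{2} + \frac{C^{2}}{-22 + C^{2}}\right) + 618 = 618 + C^{2} + \frac{C^{2}}{-22 + C^{2}}$)
$\sqrt{M{\left(1380,-1148 \right)} + E{\left(n \right)}} = \sqrt{\left(-8 - 1148\right)^{2} + \frac{-13596 + \left(-2044\right)^{4} + 597 \left(-2044\right)^{2}}{-22 + \left(-2044\right)^{2}}} = \sqrt{\left(-1156\right)^{2} + \frac{-13596 + 17455149220096 + 597 \cdot 4177936}{-22 + 4177936}} = \sqrt{1336336 + \frac{-13596 + 17455149220096 + 2494227792}{4177914}} = \sqrt{1336336 + \frac{1}{4177914} \cdot 17457643434292} = \sqrt{1336336 + \frac{8728821717146}{2088957}} = \sqrt{\frac{11520370158698}{2088957}} = \frac{43 \sqrt{13015445043592914}}{2088957}$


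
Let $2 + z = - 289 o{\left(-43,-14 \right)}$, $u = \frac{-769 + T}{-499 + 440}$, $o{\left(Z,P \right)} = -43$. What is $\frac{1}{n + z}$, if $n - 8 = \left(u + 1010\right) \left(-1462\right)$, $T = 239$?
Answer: $- \frac{59}{87161893} \approx -6.769 \cdot 10^{-7}$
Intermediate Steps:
$u = \frac{530}{59}$ ($u = \frac{-769 + 239}{-499 + 440} = - \frac{530}{-59} = \left(-530\right) \left(- \frac{1}{59}\right) = \frac{530}{59} \approx 8.983$)
$z = 12425$ ($z = -2 - -12427 = -2 + 12427 = 12425$)
$n = - \frac{87894968}{59}$ ($n = 8 + \left(\frac{530}{59} + 1010\right) \left(-1462\right) = 8 + \frac{60120}{59} \left(-1462\right) = 8 - \frac{87895440}{59} = - \frac{87894968}{59} \approx -1.4897 \cdot 10^{6}$)
$\frac{1}{n + z} = \frac{1}{- \frac{87894968}{59} + 12425} = \frac{1}{- \frac{87161893}{59}} = - \frac{59}{87161893}$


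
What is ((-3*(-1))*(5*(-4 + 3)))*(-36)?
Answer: 540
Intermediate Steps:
((-3*(-1))*(5*(-4 + 3)))*(-36) = (3*(5*(-1)))*(-36) = (3*(-5))*(-36) = -15*(-36) = 540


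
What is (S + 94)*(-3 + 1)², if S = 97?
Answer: 764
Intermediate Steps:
(S + 94)*(-3 + 1)² = (97 + 94)*(-3 + 1)² = 191*(-2)² = 191*4 = 764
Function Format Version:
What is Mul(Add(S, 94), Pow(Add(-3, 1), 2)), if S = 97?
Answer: 764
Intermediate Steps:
Mul(Add(S, 94), Pow(Add(-3, 1), 2)) = Mul(Add(97, 94), Pow(Add(-3, 1), 2)) = Mul(191, Pow(-2, 2)) = Mul(191, 4) = 764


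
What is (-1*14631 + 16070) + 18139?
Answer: 19578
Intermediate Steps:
(-1*14631 + 16070) + 18139 = (-14631 + 16070) + 18139 = 1439 + 18139 = 19578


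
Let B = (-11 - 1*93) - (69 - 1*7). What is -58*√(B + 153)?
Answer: -58*I*√13 ≈ -209.12*I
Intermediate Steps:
B = -166 (B = (-11 - 93) - (69 - 7) = -104 - 1*62 = -104 - 62 = -166)
-58*√(B + 153) = -58*√(-166 + 153) = -58*I*√13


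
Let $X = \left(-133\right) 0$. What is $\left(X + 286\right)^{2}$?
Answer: $81796$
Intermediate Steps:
$X = 0$
$\left(X + 286\right)^{2} = \left(0 + 286\right)^{2} = 286^{2} = 81796$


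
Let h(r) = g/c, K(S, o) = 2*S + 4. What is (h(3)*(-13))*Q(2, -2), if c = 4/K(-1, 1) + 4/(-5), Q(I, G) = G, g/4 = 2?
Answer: 520/3 ≈ 173.33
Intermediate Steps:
K(S, o) = 4 + 2*S
g = 8 (g = 4*2 = 8)
c = 6/5 (c = 4/(4 + 2*(-1)) + 4/(-5) = 4/(4 - 2) + 4*(-1/5) = 4/2 - 4/5 = 4*(1/2) - 4/5 = 2 - 4/5 = 6/5 ≈ 1.2000)
h(r) = 20/3 (h(r) = 8/(6/5) = 8*(5/6) = 20/3)
(h(3)*(-13))*Q(2, -2) = ((20/3)*(-13))*(-2) = -260/3*(-2) = 520/3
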